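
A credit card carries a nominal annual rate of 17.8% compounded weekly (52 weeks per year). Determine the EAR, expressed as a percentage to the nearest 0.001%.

19.446%

EAR = (1 + 0.178/52)^52 − 1.
= (1 + 0.003423)^52 − 1 = 1.194462 − 1 = 19.446%.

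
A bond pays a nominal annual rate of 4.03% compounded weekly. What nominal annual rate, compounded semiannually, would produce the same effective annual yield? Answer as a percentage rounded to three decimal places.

EAR = (1 + 0.0403/52)^52 − 1 = 0.041107.
Solve (1 + r/2)^2 = 1.041107: r/2 = 1.041107^(1/2) − 1 = 0.020346, so r = 0.040693 = 4.069%.

4.069%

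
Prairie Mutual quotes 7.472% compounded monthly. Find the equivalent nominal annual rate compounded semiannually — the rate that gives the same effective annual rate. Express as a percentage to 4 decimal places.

EAR = (1 + 0.07472/12)^12 − 1 = 0.077333.
Solve (1 + r/2)^2 = 1.077333: r/2 = 1.077333^(1/2) − 1 = 0.037946, so r = 0.075893 = 7.5893%.

7.5893%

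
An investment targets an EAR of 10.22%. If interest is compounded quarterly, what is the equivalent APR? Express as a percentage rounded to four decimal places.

9.8501%

(1 + r/4)^4 − 1 = 0.1022, so 1 + r/4 = 1.1022^(1/4).
r/4 = 0.024625, so r = 0.098501 = 9.8501%.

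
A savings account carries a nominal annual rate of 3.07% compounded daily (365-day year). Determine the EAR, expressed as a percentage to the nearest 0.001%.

EAR = (1 + 0.0307/365)^365 − 1.
= (1 + 0.000084)^365 − 1 = 1.031175 − 1 = 3.117%.

3.117%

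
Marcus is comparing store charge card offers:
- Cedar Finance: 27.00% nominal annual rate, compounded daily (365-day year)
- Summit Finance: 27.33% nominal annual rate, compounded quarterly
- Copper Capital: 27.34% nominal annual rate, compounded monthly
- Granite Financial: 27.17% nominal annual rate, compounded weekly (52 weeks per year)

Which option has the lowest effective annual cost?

Cedar Finance: (1 + 0.2700/365)^365 − 1 = 30.983%
Summit Finance: (1 + 0.2733/4)^4 − 1 = 30.261%
Copper Capital: (1 + 0.2734/12)^12 − 1 = 31.040%
Granite Financial: (1 + 0.2717/52)^52 − 1 = 31.127%
The lowest effective annual rate is Summit Finance at 30.261%.

Summit Finance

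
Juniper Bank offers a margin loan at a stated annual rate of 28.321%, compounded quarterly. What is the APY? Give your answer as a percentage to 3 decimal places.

EAR = (1 + 0.28321/4)^4 − 1.
= (1 + 0.070803)^4 − 1 = 1.314733 − 1 = 31.473%.

31.473%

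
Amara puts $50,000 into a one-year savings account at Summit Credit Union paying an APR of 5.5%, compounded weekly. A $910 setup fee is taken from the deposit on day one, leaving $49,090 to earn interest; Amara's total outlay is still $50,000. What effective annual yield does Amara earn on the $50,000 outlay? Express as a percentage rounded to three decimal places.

3.728%

Value after one year: 49,090 × (1 + 0.055/52)^52 = 49,090 × 1.056510 = $51,864.07.
Effective yield on the $50,000 outlay: 51,864.07 / 50,000 − 1 = 0.037281 = 3.728%.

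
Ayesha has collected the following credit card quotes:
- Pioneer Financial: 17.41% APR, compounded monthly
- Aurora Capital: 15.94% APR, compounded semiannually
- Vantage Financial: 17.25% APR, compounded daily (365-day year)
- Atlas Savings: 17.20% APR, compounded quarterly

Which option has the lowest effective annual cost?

Pioneer Financial: (1 + 0.1741/12)^12 − 1 = 18.869%
Aurora Capital: (1 + 0.1594/2)^2 − 1 = 16.575%
Vantage Financial: (1 + 0.1725/365)^365 − 1 = 18.822%
Atlas Savings: (1 + 0.1720/4)^4 − 1 = 18.342%
The lowest effective annual rate is Aurora Capital at 16.575%.

Aurora Capital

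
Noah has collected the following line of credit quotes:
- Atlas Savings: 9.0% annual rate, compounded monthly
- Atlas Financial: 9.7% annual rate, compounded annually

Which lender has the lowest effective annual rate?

Atlas Savings: (1 + 0.090/12)^12 − 1 = 9.381%
Atlas Financial: compounded annually, EAR = 9.700%
The lowest effective annual rate is Atlas Savings at 9.381%.

Atlas Savings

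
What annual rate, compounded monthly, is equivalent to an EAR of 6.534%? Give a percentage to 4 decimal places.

(1 + r/12)^12 − 1 = 0.06534, so 1 + r/12 = 1.06534^(1/12).
r/12 = 0.005288, so r = 0.063461 = 6.3461%.

6.3461%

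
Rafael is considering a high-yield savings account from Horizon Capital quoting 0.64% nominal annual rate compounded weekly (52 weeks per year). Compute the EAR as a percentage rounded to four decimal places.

0.6420%

EAR = (1 + 0.0064/52)^52 − 1.
= (1 + 0.000123)^52 − 1 = 1.006420 − 1 = 0.6420%.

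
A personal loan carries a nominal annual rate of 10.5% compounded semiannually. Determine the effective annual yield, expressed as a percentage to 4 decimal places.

10.7756%

EAR = (1 + 0.105/2)^2 − 1.
= (1 + 0.052500)^2 − 1 = 1.107756 − 1 = 10.7756%.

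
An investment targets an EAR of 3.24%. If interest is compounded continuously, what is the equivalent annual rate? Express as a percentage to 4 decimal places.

3.1886%

Continuous: nominal r satisfies e^r − 1 = 0.0324.
r = ln(1 + 0.0324) = ln(1.0324) = 0.031886 = 3.1886%.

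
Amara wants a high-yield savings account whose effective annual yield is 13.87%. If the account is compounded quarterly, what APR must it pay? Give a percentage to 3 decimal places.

13.202%

(1 + r/4)^4 − 1 = 0.1387, so 1 + r/4 = 1.1387^(1/4).
r/4 = 0.033005, so r = 0.132019 = 13.202%.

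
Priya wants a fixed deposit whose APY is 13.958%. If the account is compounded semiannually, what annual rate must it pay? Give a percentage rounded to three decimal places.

(1 + r/2)^2 − 1 = 0.13958, so 1 + r/2 = 1.13958^(1/2).
r/2 = 0.067511, so r = 0.135022 = 13.502%.

13.502%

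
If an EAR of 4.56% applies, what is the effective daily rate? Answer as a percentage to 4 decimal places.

The per-day rate i satisfies (1 + i)^365 = 1 + 0.0456.
i = 1.0456^(1/365) − 1 = 0.0001222 = 0.0122%.

0.0122%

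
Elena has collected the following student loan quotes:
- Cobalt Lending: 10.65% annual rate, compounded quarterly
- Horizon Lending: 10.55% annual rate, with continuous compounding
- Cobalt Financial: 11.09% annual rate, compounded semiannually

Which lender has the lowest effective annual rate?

Cobalt Lending

Cobalt Lending: (1 + 0.1065/4)^4 − 1 = 11.083%
Horizon Lending: e^0.1055 − 1 = 11.127%
Cobalt Financial: (1 + 0.1109/2)^2 − 1 = 11.397%
The lowest effective annual rate is Cobalt Lending at 11.083%.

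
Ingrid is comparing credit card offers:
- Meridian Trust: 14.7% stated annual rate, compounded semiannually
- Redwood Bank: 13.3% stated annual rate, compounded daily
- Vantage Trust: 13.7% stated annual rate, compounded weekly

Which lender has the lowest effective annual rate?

Meridian Trust: (1 + 0.147/2)^2 − 1 = 15.240%
Redwood Bank: (1 + 0.133/365)^365 − 1 = 14.222%
Vantage Trust: (1 + 0.137/52)^52 − 1 = 14.662%
The lowest effective annual rate is Redwood Bank at 14.222%.

Redwood Bank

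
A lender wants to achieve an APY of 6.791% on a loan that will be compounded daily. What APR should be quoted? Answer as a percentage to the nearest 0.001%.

(1 + r/365)^365 − 1 = 0.06791, so 1 + r/365 = 1.06791^(1/365).
r/365 = 0.000180, so r = 0.065709 = 6.571%.

6.571%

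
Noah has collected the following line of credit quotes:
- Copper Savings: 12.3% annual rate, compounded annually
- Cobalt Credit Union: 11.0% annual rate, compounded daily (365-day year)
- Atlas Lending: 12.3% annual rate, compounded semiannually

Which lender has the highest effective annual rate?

Copper Savings: compounded annually, EAR = 12.300%
Cobalt Credit Union: (1 + 0.110/365)^365 − 1 = 11.626%
Atlas Lending: (1 + 0.123/2)^2 − 1 = 12.678%
The highest effective annual rate is Atlas Lending at 12.678%.

Atlas Lending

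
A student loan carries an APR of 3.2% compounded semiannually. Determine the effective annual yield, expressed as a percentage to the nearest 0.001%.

3.226%

EAR = (1 + 0.032/2)^2 − 1.
= 1.032256 − 1 = 3.226%.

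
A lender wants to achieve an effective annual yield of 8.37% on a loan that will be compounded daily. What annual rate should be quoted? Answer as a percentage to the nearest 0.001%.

8.039%

(1 + r/365)^365 − 1 = 0.0837, so 1 + r/365 = 1.0837^(1/365).
r/365 = 0.000220, so r = 0.080390 = 8.039%.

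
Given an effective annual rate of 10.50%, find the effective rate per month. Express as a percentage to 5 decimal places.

0.83552%

The per-month rate i satisfies (1 + i)^12 = 1 + 0.1050.
i = 1.1050^(1/12) − 1 = 0.0083552 = 0.83552%.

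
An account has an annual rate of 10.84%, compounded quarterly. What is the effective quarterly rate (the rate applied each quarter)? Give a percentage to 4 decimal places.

2.7100%

With a nominal annual rate compounded quarterly, the periodic rate is the nominal rate divided by 4.
i = 0.1084 / 4 = 0.0271000 = 2.7100%.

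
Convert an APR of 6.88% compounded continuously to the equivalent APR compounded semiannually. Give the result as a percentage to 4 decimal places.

EAR under continuous compounding: e^0.0688 − 1 = 0.071222.
Solve (1 + r/2)^2 = 1.071222: r/2 = 1.071222^(1/2) − 1 = 0.034999, so r = 0.069997 = 6.9997%.

6.9997%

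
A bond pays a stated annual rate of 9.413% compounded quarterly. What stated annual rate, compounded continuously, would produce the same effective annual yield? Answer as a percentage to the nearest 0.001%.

9.304%

EAR = (1 + 0.09413/4)^4 − 1 = 0.097505.
Equivalent continuous rate: r = ln(1 + 0.097505) = 0.093040 = 9.304%.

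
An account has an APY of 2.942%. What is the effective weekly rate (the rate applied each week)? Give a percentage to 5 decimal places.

0.05578%

The per-week rate i satisfies (1 + i)^52 = 1 + 0.02942.
i = 1.02942^(1/52) − 1 = 0.0005578 = 0.05578%.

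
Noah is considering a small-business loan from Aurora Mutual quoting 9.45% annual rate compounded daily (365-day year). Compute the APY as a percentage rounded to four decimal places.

9.9096%

EAR = (1 + 0.0945/365)^365 − 1.
= 1.099096 − 1 = 9.9096%.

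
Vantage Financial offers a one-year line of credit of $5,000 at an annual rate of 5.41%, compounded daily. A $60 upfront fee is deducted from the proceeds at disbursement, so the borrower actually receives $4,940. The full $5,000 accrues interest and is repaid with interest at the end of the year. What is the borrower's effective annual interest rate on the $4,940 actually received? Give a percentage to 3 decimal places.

6.841%

Amount owed after one year: 5,000 × (1 + 0.0541/365)^365 = 5,000 × 1.055586 = $5,277.93.
Effective rate on net proceeds: 5,277.93 / 4,940 − 1 = 0.068407 = 6.841%.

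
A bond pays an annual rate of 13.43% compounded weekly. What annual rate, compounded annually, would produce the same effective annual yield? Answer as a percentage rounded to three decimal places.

14.354%

EAR = (1 + 0.1343/52)^52 − 1 = 0.143538.
Compounded annually, the equivalent nominal rate is the EAR itself: 14.354%.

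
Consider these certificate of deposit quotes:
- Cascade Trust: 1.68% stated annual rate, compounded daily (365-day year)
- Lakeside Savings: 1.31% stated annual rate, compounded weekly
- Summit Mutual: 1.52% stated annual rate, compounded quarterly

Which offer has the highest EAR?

Cascade Trust

Cascade Trust: (1 + 0.0168/365)^365 − 1 = 1.694%
Lakeside Savings: (1 + 0.0131/52)^52 − 1 = 1.318%
Summit Mutual: (1 + 0.0152/4)^4 − 1 = 1.529%
The highest effective annual rate is Cascade Trust at 1.694%.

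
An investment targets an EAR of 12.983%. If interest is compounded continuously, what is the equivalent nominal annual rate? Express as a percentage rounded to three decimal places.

12.207%

Continuous: nominal r satisfies e^r − 1 = 0.12983.
r = ln(1 + 0.12983) = ln(1.12983) = 0.122067 = 12.207%.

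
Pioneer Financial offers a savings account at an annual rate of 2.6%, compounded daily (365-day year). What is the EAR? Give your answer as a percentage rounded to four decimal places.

EAR = (1 + 0.026/365)^365 − 1.
= (1 + 0.000071)^365 − 1 = 1.026340 − 1 = 2.6340%.

2.6340%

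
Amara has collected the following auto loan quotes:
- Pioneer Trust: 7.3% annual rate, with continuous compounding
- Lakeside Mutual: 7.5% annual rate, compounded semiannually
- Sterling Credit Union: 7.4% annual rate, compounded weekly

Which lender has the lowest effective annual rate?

Pioneer Trust: e^0.073 − 1 = 7.573%
Lakeside Mutual: (1 + 0.075/2)^2 − 1 = 7.641%
Sterling Credit Union: (1 + 0.074/52)^52 − 1 = 7.675%
The lowest effective annual rate is Pioneer Trust at 7.573%.

Pioneer Trust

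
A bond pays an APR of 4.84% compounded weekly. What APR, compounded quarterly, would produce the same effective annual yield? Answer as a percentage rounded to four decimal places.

4.8671%

EAR = (1 + 0.0484/52)^52 − 1 = 0.049567.
Solve (1 + r/4)^4 = 1.049567: r/4 = 1.049567^(1/4) − 1 = 0.012168, so r = 0.048671 = 4.8671%.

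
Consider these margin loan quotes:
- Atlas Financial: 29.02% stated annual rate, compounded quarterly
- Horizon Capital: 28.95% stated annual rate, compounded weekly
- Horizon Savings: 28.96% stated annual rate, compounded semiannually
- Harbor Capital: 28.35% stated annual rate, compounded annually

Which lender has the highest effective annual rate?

Horizon Capital

Atlas Financial: (1 + 0.2902/4)^4 − 1 = 32.334%
Horizon Capital: (1 + 0.2895/52)^52 − 1 = 33.469%
Horizon Savings: (1 + 0.2896/2)^2 − 1 = 31.057%
Harbor Capital: compounded annually, EAR = 28.350%
The highest effective annual rate is Horizon Capital at 33.469%.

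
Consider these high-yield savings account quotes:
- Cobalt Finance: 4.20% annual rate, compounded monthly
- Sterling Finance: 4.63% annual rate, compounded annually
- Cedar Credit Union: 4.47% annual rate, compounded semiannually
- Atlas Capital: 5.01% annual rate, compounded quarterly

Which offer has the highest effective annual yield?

Atlas Capital

Cobalt Finance: (1 + 0.0420/12)^12 − 1 = 4.282%
Sterling Finance: compounded annually, EAR = 4.630%
Cedar Credit Union: (1 + 0.0447/2)^2 − 1 = 4.520%
Atlas Capital: (1 + 0.0501/4)^4 − 1 = 5.105%
The highest effective annual rate is Atlas Capital at 5.105%.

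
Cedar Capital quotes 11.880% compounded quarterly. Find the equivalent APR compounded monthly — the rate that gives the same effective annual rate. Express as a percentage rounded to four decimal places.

EAR = (1 + 0.11880/4)^4 − 1 = 0.124198.
Solve (1 + r/12)^12 = 1.124198: r/12 = 1.124198^(1/12) − 1 = 0.009804, so r = 0.117643 = 11.7643%.

11.7643%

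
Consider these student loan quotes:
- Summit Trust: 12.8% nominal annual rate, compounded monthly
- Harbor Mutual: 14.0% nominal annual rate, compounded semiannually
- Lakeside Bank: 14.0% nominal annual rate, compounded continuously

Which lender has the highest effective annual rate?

Lakeside Bank

Summit Trust: (1 + 0.128/12)^12 − 1 = 13.578%
Harbor Mutual: (1 + 0.140/2)^2 − 1 = 14.490%
Lakeside Bank: e^0.140 − 1 = 15.027%
The highest effective annual rate is Lakeside Bank at 15.027%.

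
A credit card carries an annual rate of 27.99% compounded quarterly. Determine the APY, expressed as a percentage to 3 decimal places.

EAR = (1 + 0.2799/4)^4 − 1.
= (1 + 0.069975)^4 − 1 = 1.310674 − 1 = 31.067%.

31.067%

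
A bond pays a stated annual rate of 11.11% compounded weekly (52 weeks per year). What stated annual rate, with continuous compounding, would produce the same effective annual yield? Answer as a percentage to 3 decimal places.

EAR = (1 + 0.1111/52)^52 − 1 = 0.117374.
Equivalent continuous rate: r = ln(1 + 0.117374) = 0.110981 = 11.098%.

11.098%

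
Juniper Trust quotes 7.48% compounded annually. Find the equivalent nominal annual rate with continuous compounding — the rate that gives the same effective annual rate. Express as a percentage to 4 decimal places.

7.2135%

Compounded annually, EAR = nominal = 0.074800.
Equivalent continuous rate: r = ln(1 + 0.074800) = 0.072135 = 7.2135%.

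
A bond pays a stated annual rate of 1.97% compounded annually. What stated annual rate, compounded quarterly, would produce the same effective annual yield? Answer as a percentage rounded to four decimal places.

Compounded annually, EAR = nominal = 0.019700.
Solve (1 + r/4)^4 = 1.019700: r/4 = 1.019700^(1/4) − 1 = 0.004889, so r = 0.019556 = 1.9556%.

1.9556%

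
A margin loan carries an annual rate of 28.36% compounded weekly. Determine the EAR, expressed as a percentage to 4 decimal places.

32.6879%

EAR = (1 + 0.2836/52)^52 − 1.
= (1 + 0.005454)^52 − 1 = 1.326879 − 1 = 32.6879%.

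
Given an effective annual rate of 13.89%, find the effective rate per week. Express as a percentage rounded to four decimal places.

0.2504%

The per-week rate i satisfies (1 + i)^52 = 1 + 0.1389.
i = 1.1389^(1/52) − 1 = 0.0025043 = 0.2504%.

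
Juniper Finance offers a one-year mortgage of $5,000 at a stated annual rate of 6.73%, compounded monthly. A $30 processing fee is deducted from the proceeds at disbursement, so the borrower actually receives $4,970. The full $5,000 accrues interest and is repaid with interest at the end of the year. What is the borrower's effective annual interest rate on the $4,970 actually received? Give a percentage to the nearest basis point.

7.59%

Amount owed after one year: 5,000 × (1 + 0.0673/12)^12 = 5,000 × 1.069415 = $5,347.08.
Effective rate on net proceeds: 5,347.08 / 4,970 − 1 = 0.075870 = 7.59%.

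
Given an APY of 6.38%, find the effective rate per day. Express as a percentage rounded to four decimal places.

0.0169%

The per-day rate i satisfies (1 + i)^365 = 1 + 0.0638.
i = 1.0638^(1/365) − 1 = 0.0001695 = 0.0169%.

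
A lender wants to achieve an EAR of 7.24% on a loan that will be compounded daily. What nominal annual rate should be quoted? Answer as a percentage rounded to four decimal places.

(1 + r/365)^365 − 1 = 0.0724, so 1 + r/365 = 1.0724^(1/365).
r/365 = 0.000192, so r = 0.069906 = 6.9906%.

6.9906%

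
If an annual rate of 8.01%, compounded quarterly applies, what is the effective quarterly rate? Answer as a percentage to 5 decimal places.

2.00250%

With a nominal annual rate compounded quarterly, the periodic rate is the nominal rate divided by 4.
i = 0.0801 / 4 = 0.0200250 = 2.00250%.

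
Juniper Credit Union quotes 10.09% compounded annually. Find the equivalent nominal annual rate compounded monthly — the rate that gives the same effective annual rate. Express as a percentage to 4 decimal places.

9.6514%

Compounded annually, EAR = nominal = 0.100900.
Solve (1 + r/12)^12 = 1.100900: r/12 = 1.100900^(1/12) − 1 = 0.008043, so r = 0.096514 = 9.6514%.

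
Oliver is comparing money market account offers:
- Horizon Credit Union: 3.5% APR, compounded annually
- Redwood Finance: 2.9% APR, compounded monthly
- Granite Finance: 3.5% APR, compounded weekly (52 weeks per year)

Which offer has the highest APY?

Granite Finance

Horizon Credit Union: compounded annually, EAR = 3.500%
Redwood Finance: (1 + 0.029/12)^12 − 1 = 2.939%
Granite Finance: (1 + 0.035/52)^52 − 1 = 3.561%
The highest effective annual rate is Granite Finance at 3.561%.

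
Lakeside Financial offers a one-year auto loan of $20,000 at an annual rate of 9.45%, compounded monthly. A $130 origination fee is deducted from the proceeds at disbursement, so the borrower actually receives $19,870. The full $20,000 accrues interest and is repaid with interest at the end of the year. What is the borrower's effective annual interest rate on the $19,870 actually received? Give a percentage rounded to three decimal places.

Amount owed after one year: 20,000 × (1 + 0.0945/12)^12 = 20,000 × 1.098702 = $21,974.05.
Effective rate on net proceeds: 21,974.05 / 19,870 − 1 = 0.105891 = 10.589%.

10.589%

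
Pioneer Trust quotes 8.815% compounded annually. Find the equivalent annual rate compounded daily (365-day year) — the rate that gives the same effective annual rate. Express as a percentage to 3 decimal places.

8.449%

Compounded annually, EAR = nominal = 0.088150.
Solve (1 + r/365)^365 = 1.088150: r/365 = 1.088150^(1/365) − 1 = 0.000231, so r = 0.084489 = 8.449%.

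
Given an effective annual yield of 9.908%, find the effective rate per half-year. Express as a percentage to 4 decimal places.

4.8370%

The per-half-year rate i satisfies (1 + i)^2 = 1 + 0.09908.
i = 1.09908^(1/2) − 1 = 0.0483702 = 4.8370%.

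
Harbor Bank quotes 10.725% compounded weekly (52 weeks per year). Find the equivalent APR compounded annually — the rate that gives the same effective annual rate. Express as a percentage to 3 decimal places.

EAR = (1 + 0.10725/52)^52 − 1 = 0.113090.
Compounded annually, the equivalent nominal rate is the EAR itself: 11.309%.

11.309%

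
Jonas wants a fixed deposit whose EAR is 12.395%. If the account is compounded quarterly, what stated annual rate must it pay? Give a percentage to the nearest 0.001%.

11.857%

(1 + r/4)^4 − 1 = 0.12395, so 1 + r/4 = 1.12395^(1/4).
r/4 = 0.029643, so r = 0.118573 = 11.857%.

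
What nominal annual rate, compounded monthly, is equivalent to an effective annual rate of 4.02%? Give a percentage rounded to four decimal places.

3.9478%

(1 + r/12)^12 − 1 = 0.0402, so 1 + r/12 = 1.0402^(1/12).
r/12 = 0.003290, so r = 0.039478 = 3.9478%.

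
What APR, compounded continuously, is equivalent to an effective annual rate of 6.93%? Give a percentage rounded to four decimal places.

Continuous: nominal r satisfies e^r − 1 = 0.0693.
r = ln(1 + 0.0693) = ln(1.0693) = 0.067004 = 6.7004%.

6.7004%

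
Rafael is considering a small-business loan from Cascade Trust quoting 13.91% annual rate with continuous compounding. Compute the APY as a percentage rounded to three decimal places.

With continuous compounding, EAR = e^0.1391 − 1.
e^0.1391 = 1.149239, so EAR = 0.149239 = 14.924%.

14.924%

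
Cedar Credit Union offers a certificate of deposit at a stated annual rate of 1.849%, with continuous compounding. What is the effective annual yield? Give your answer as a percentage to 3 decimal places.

1.866%

With continuous compounding, EAR = e^0.01849 − 1.
e^0.01849 = 1.018662, so EAR = 0.018662 = 1.866%.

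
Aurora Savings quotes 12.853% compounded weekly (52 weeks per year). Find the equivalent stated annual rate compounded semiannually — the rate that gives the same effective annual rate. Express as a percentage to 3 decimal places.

13.258%

EAR = (1 + 0.12853/52)^52 − 1 = 0.136975.
Solve (1 + r/2)^2 = 1.136975: r/2 = 1.136975^(1/2) − 1 = 0.066290, so r = 0.132581 = 13.258%.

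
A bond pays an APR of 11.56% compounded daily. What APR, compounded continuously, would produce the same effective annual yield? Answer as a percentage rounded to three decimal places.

EAR = (1 + 0.1156/365)^365 − 1 = 0.122526.
Equivalent continuous rate: r = ln(1 + 0.122526) = 0.115582 = 11.558%.

11.558%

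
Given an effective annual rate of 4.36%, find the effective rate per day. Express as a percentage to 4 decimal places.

The per-day rate i satisfies (1 + i)^365 = 1 + 0.0436.
i = 1.0436^(1/365) − 1 = 0.0001169 = 0.0117%.

0.0117%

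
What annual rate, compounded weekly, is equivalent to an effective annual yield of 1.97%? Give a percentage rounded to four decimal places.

1.9512%

(1 + r/52)^52 − 1 = 0.0197, so 1 + r/52 = 1.0197^(1/52).
r/52 = 0.000375, so r = 0.019512 = 1.9512%.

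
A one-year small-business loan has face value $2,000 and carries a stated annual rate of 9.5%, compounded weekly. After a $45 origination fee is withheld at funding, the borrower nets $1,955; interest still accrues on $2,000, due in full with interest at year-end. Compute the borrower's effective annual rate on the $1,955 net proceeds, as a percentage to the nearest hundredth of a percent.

12.49%

Amount owed after one year: 2,000 × (1 + 0.095/52)^52 = 2,000 × 1.099564 = $2,199.13.
Effective rate on net proceeds: 2,199.13 / 1,955 − 1 = 0.124873 = 12.49%.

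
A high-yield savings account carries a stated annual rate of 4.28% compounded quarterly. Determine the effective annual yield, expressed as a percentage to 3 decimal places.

4.349%

EAR = (1 + 0.0428/4)^4 − 1.
= (1 + 0.010700)^4 − 1 = 1.043492 − 1 = 4.349%.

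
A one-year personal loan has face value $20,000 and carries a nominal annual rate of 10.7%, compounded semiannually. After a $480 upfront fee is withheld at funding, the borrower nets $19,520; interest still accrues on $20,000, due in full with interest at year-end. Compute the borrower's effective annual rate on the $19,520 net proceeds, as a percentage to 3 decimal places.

13.715%

Amount owed after one year: 20,000 × (1 + 0.107/2)^2 = 20,000 × 1.109862 = $22,197.25.
Effective rate on net proceeds: 22,197.25 / 19,520 − 1 = 0.137154 = 13.715%.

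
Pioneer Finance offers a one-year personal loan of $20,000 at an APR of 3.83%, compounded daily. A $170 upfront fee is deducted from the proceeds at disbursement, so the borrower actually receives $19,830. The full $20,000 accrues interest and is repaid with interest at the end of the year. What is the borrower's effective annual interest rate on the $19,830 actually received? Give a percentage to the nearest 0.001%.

4.795%

Amount owed after one year: 20,000 × (1 + 0.0383/365)^365 = 20,000 × 1.039041 = $20,780.82.
Effective rate on net proceeds: 20,780.82 / 19,830 − 1 = 0.047948 = 4.795%.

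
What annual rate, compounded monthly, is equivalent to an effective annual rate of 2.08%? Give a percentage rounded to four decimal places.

(1 + r/12)^12 − 1 = 0.0208, so 1 + r/12 = 1.0208^(1/12).
r/12 = 0.001717, so r = 0.020604 = 2.0604%.

2.0604%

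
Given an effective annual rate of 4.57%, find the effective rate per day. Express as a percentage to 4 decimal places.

The per-day rate i satisfies (1 + i)^365 = 1 + 0.0457.
i = 1.0457^(1/365) − 1 = 0.0001224 = 0.0122%.

0.0122%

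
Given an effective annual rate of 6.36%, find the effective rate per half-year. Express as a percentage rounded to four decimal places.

The per-half-year rate i satisfies (1 + i)^2 = 1 + 0.0636.
i = 1.0636^(1/2) − 1 = 0.0313098 = 3.1310%.

3.1310%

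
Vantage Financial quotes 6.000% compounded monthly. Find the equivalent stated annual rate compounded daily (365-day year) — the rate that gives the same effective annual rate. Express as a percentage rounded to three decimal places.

5.986%

EAR = (1 + 0.06000/12)^12 − 1 = 0.061678.
Solve (1 + r/365)^365 = 1.061678: r/365 = 1.061678^(1/365) − 1 = 0.000164, so r = 0.059855 = 5.986%.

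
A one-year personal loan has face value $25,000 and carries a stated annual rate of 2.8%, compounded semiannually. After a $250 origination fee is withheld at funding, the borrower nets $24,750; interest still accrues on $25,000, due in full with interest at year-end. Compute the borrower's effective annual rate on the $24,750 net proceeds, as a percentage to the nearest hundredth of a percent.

3.86%

Amount owed after one year: 25,000 × (1 + 0.028/2)^2 = 25,000 × 1.028196 = $25,704.90.
Effective rate on net proceeds: 25,704.90 / 24,750 − 1 = 0.038582 = 3.86%.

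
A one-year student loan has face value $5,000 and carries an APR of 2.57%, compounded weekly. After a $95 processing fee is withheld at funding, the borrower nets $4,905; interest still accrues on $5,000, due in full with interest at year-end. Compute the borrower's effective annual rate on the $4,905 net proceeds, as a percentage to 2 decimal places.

4.59%

Amount owed after one year: 5,000 × (1 + 0.0257/52)^52 = 5,000 × 1.026027 = $5,130.13.
Effective rate on net proceeds: 5,130.13 / 4,905 − 1 = 0.045899 = 4.59%.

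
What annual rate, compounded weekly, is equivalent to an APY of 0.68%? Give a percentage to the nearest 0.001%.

0.678%

(1 + r/52)^52 − 1 = 0.0068, so 1 + r/52 = 1.0068^(1/52).
r/52 = 0.000130, so r = 0.006777 = 0.678%.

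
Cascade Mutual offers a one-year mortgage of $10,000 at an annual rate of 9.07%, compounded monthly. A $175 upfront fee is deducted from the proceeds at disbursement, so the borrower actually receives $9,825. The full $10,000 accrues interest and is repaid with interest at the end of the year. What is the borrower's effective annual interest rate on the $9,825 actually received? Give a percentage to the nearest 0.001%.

11.406%

Amount owed after one year: 10,000 × (1 + 0.0907/12)^12 = 10,000 × 1.094567 = $10,945.67.
Effective rate on net proceeds: 10,945.67 / 9,825 − 1 = 0.114063 = 11.406%.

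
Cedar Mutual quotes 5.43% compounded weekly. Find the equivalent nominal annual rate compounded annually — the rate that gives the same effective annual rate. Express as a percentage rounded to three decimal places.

5.577%

EAR = (1 + 0.0543/52)^52 − 1 = 0.055771.
Compounded annually, the equivalent nominal rate is the EAR itself: 5.577%.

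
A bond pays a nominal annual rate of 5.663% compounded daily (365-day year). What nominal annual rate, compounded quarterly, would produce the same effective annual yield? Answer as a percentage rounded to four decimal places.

EAR = (1 + 0.05663/365)^365 − 1 = 0.058260.
Solve (1 + r/4)^4 = 1.058260: r/4 = 1.058260^(1/4) − 1 = 0.014257, so r = 0.057028 = 5.7028%.

5.7028%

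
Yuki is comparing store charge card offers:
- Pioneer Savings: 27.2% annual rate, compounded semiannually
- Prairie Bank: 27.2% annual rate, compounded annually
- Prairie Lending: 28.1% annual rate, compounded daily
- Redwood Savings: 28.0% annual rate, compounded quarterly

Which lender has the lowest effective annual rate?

Prairie Bank

Pioneer Savings: (1 + 0.272/2)^2 − 1 = 29.050%
Prairie Bank: compounded annually, EAR = 27.200%
Prairie Lending: (1 + 0.281/365)^365 − 1 = 32.431%
Redwood Savings: (1 + 0.280/4)^4 − 1 = 31.080%
The lowest effective annual rate is Prairie Bank at 27.200%.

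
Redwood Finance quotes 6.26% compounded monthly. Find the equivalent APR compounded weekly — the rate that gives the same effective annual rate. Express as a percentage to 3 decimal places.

6.247%

EAR = (1 + 0.0626/12)^12 − 1 = 0.064428.
Solve (1 + r/52)^52 = 1.064428: r/52 = 1.064428^(1/52) − 1 = 0.001201, so r = 0.062475 = 6.247%.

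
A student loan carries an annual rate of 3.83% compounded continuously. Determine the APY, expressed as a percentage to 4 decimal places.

With continuous compounding, EAR = e^0.0383 − 1.
e^0.0383 = 1.039043, so EAR = 0.039043 = 3.9043%.

3.9043%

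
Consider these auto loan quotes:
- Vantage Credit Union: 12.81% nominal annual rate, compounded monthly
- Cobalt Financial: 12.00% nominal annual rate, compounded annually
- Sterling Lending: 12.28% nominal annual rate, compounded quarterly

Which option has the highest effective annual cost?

Vantage Credit Union

Vantage Credit Union: (1 + 0.1281/12)^12 − 1 = 13.590%
Cobalt Financial: compounded annually, EAR = 12.000%
Sterling Lending: (1 + 0.1228/4)^4 − 1 = 12.857%
The highest effective annual rate is Vantage Credit Union at 13.590%.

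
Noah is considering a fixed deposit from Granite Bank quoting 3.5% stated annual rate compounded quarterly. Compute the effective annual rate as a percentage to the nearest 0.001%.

3.546%

EAR = (1 + 0.035/4)^4 − 1.
= (1 + 0.008750)^4 − 1 = 1.035462 − 1 = 3.546%.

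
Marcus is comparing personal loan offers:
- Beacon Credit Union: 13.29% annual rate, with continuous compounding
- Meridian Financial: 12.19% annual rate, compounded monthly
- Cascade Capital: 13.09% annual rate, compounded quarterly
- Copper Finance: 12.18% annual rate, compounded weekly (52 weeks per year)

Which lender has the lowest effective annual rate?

Beacon Credit Union: e^0.1329 − 1 = 14.214%
Meridian Financial: (1 + 0.1219/12)^12 − 1 = 12.895%
Cascade Capital: (1 + 0.1309/4)^4 − 1 = 13.747%
Copper Finance: (1 + 0.1218/52)^52 − 1 = 12.937%
The lowest effective annual rate is Meridian Financial at 12.895%.

Meridian Financial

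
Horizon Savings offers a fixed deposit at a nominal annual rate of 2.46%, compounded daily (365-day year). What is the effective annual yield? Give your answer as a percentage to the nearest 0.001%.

EAR = (1 + 0.0246/365)^365 − 1.
= 1.024904 − 1 = 2.490%.

2.490%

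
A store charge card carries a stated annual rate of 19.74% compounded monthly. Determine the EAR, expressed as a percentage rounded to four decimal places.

EAR = (1 + 0.1974/12)^12 − 1.
= (1 + 0.016450)^12 − 1 = 1.216276 − 1 = 21.6276%.

21.6276%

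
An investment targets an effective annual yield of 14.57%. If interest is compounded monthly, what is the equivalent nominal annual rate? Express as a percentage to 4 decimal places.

13.6790%

(1 + r/12)^12 − 1 = 0.1457, so 1 + r/12 = 1.1457^(1/12).
r/12 = 0.011399, so r = 0.136790 = 13.6790%.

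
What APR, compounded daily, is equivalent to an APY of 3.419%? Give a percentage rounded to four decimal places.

3.3620%

(1 + r/365)^365 − 1 = 0.03419, so 1 + r/365 = 1.03419^(1/365).
r/365 = 0.000092, so r = 0.033620 = 3.3620%.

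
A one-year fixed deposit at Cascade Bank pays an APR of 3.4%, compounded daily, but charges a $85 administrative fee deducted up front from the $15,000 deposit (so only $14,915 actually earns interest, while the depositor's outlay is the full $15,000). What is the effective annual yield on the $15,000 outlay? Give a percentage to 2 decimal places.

2.87%

Value after one year: 14,915 × (1 + 0.034/365)^365 = 14,915 × 1.034583 = $15,430.80.
Effective yield on the $15,000 outlay: 15,430.80 / 15,000 − 1 = 0.028720 = 2.87%.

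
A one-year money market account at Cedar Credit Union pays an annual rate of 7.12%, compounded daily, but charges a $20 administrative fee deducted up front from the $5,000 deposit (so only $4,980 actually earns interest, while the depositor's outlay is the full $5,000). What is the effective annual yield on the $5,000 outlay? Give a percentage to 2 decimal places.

6.95%

Value after one year: 4,980 × (1 + 0.0712/365)^365 = 4,980 × 1.073789 = $5,347.47.
Effective yield on the $5,000 outlay: 5,347.47 / 5,000 − 1 = 0.069493 = 6.95%.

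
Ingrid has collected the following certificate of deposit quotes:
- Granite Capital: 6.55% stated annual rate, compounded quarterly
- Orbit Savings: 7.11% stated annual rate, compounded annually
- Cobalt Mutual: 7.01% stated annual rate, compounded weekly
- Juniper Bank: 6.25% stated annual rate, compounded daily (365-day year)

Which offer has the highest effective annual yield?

Cobalt Mutual

Granite Capital: (1 + 0.0655/4)^4 − 1 = 6.713%
Orbit Savings: compounded annually, EAR = 7.110%
Cobalt Mutual: (1 + 0.0701/52)^52 − 1 = 7.256%
Juniper Bank: (1 + 0.0625/365)^365 − 1 = 6.449%
The highest effective annual rate is Cobalt Mutual at 7.256%.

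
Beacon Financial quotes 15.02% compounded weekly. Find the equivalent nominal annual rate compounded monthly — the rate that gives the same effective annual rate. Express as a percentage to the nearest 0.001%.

EAR = (1 + 0.1502/52)^52 − 1 = 0.161815.
Solve (1 + r/12)^12 = 1.161815: r/12 = 1.161815^(1/12) − 1 = 0.012577, so r = 0.150925 = 15.092%.

15.092%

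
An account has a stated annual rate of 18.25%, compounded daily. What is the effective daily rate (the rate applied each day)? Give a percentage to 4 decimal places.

0.0500%

With a nominal annual rate compounded daily, the periodic rate is the nominal rate divided by 365.
i = 0.1825 / 365 = 0.0005000 = 0.0500%.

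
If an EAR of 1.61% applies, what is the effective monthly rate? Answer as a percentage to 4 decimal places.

The per-month rate i satisfies (1 + i)^12 = 1 + 0.0161.
i = 1.0161^(1/12) − 1 = 0.0013319 = 0.1332%.

0.1332%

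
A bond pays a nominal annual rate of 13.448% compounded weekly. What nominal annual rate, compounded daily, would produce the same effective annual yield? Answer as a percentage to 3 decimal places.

EAR = (1 + 0.13448/52)^52 − 1 = 0.143743.
Solve (1 + r/365)^365 = 1.143743: r/365 = 1.143743^(1/365) − 1 = 0.000368, so r = 0.134331 = 13.433%.

13.433%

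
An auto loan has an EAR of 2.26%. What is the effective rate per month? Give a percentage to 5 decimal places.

0.18641%

The per-month rate i satisfies (1 + i)^12 = 1 + 0.0226.
i = 1.0226^(1/12) − 1 = 0.0018641 = 0.18641%.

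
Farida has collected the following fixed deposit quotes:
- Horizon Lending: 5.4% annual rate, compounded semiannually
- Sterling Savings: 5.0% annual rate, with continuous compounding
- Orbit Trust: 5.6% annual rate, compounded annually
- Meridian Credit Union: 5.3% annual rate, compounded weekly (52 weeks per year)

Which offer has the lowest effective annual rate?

Sterling Savings

Horizon Lending: (1 + 0.054/2)^2 − 1 = 5.473%
Sterling Savings: e^0.050 − 1 = 5.127%
Orbit Trust: compounded annually, EAR = 5.600%
Meridian Credit Union: (1 + 0.053/52)^52 − 1 = 5.440%
The lowest effective annual rate is Sterling Savings at 5.127%.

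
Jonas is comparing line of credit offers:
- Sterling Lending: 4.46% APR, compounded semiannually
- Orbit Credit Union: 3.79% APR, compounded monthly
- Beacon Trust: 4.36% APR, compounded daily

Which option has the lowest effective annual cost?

Sterling Lending: (1 + 0.0446/2)^2 − 1 = 4.510%
Orbit Credit Union: (1 + 0.0379/12)^12 − 1 = 3.857%
Beacon Trust: (1 + 0.0436/365)^365 − 1 = 4.456%
The lowest effective annual rate is Orbit Credit Union at 3.857%.

Orbit Credit Union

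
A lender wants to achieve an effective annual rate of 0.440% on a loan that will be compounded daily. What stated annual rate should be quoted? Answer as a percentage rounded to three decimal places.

(1 + r/365)^365 − 1 = 0.00440, so 1 + r/365 = 1.00440^(1/365).
r/365 = 0.000012, so r = 0.004390 = 0.439%.

0.439%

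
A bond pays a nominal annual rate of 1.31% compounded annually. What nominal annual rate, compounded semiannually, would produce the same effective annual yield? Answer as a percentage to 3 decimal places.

1.306%

Compounded annually, EAR = nominal = 0.013100.
Solve (1 + r/2)^2 = 1.013100: r/2 = 1.013100^(1/2) − 1 = 0.006529, so r = 0.013057 = 1.306%.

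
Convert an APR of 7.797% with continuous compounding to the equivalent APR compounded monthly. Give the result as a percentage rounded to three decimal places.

7.822%

EAR under continuous compounding: e^0.07797 − 1 = 0.081090.
Solve (1 + r/12)^12 = 1.081090: r/12 = 1.081090^(1/12) − 1 = 0.006519, so r = 0.078224 = 7.822%.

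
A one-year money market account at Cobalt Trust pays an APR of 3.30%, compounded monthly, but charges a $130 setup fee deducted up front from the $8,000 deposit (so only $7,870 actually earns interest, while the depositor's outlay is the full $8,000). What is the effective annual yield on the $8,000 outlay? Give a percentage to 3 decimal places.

Value after one year: 7,870 × (1 + 0.0330/12)^12 = 7,870 × 1.033504 = $8,133.67.
Effective yield on the $8,000 outlay: 8,133.67 / 8,000 − 1 = 0.016709 = 1.671%.

1.671%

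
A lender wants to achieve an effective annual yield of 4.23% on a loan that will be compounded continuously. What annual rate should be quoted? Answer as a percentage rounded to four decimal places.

Continuous: nominal r satisfies e^r − 1 = 0.0423.
r = ln(1 + 0.0423) = ln(1.0423) = 0.041430 = 4.1430%.

4.1430%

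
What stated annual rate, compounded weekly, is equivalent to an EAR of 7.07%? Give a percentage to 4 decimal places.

6.8358%

(1 + r/52)^52 − 1 = 0.0707, so 1 + r/52 = 1.0707^(1/52).
r/52 = 0.001315, so r = 0.068358 = 6.8358%.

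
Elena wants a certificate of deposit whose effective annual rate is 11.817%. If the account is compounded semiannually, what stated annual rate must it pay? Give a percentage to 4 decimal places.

(1 + r/2)^2 − 1 = 0.11817, so 1 + r/2 = 1.11817^(1/2).
r/2 = 0.057436, so r = 0.114871 = 11.4871%.

11.4871%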